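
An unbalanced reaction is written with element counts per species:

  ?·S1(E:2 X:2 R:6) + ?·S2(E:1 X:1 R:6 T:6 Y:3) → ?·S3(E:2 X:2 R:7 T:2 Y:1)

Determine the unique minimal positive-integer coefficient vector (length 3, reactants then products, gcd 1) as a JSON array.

Coefficients: [5, 2, 6]

E: 5·2+2·1 = 12 | 6·2 = 12
X: 5·2+2·1 = 12 | 6·2 = 12
R: 5·6+2·6 = 42 | 6·7 = 42
T: 5·0+2·6 = 12 | 6·2 = 12
Y: 5·0+2·3 = 6 | 6·1 = 6
gcd(5,2,6) = 1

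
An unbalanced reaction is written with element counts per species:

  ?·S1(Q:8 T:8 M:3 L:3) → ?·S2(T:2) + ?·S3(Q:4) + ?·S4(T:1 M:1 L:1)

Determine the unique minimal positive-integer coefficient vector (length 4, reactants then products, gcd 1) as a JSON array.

Q: 2·8 = 16 | 5·0+4·4+6·0 = 16
T: 2·8 = 16 | 5·2+4·0+6·1 = 16
M: 2·3 = 6 | 5·0+4·0+6·1 = 6
L: 2·3 = 6 | 5·0+4·0+6·1 = 6
gcd(2,5,4,6) = 1

Coefficients: [2, 5, 4, 6]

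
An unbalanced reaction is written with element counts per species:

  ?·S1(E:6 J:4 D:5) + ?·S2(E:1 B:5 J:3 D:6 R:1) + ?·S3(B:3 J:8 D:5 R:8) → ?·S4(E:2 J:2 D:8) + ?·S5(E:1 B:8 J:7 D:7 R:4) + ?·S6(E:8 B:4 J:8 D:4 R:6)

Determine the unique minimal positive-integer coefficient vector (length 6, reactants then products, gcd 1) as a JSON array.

E: 2·6+6·1+2·0 = 18 | 3·2+4·1+1·8 = 18
B: 2·0+6·5+2·3 = 36 | 3·0+4·8+1·4 = 36
J: 2·4+6·3+2·8 = 42 | 3·2+4·7+1·8 = 42
D: 2·5+6·6+2·5 = 56 | 3·8+4·7+1·4 = 56
R: 2·0+6·1+2·8 = 22 | 3·0+4·4+1·6 = 22
gcd(2,6,2,3,4,1) = 1

Coefficients: [2, 6, 2, 3, 4, 1]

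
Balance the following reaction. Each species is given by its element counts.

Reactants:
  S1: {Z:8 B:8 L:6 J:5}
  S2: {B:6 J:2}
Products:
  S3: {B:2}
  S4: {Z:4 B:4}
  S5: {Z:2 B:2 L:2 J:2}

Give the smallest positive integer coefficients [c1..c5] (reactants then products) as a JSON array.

Coefficients: [2, 1, 3, 1, 6]

Z: 2·8+1·0 = 16 | 3·0+1·4+6·2 = 16
B: 2·8+1·6 = 22 | 3·2+1·4+6·2 = 22
L: 2·6+1·0 = 12 | 3·0+1·0+6·2 = 12
J: 2·5+1·2 = 12 | 3·0+1·0+6·2 = 12
gcd(2,1,3,1,6) = 1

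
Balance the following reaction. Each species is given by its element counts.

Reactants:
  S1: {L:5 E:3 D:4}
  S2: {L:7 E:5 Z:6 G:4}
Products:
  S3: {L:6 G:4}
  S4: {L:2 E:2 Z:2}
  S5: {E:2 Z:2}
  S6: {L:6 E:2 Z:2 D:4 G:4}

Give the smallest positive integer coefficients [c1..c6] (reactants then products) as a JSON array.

L: 1·5+3·7 = 26 | 2·6+4·2+4·0+1·6 = 26
E: 1·3+3·5 = 18 | 2·0+4·2+4·2+1·2 = 18
Z: 1·0+3·6 = 18 | 2·0+4·2+4·2+1·2 = 18
D: 1·4+3·0 = 4 | 2·0+4·0+4·0+1·4 = 4
G: 1·0+3·4 = 12 | 2·4+4·0+4·0+1·4 = 12
gcd(1,3,2,4,4,1) = 1

Coefficients: [1, 3, 2, 4, 4, 1]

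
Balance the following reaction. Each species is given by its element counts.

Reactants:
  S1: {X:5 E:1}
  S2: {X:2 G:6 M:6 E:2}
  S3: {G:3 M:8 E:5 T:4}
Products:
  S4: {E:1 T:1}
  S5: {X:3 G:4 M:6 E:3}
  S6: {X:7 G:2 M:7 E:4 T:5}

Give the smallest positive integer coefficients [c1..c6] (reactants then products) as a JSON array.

X: 5·5+2·2+4·0 = 29 | 6·0+5·3+2·7 = 29
G: 5·0+2·6+4·3 = 24 | 6·0+5·4+2·2 = 24
M: 5·0+2·6+4·8 = 44 | 6·0+5·6+2·7 = 44
E: 5·1+2·2+4·5 = 29 | 6·1+5·3+2·4 = 29
T: 5·0+2·0+4·4 = 16 | 6·1+5·0+2·5 = 16
gcd(5,2,4,6,5,2) = 1

Coefficients: [5, 2, 4, 6, 5, 2]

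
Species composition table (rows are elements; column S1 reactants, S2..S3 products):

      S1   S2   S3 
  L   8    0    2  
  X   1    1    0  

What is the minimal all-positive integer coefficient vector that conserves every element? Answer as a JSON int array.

L: 1·8 = 8 | 1·0+4·2 = 8
X: 1·1 = 1 | 1·1+4·0 = 1
gcd(1,1,4) = 1

Coefficients: [1, 1, 4]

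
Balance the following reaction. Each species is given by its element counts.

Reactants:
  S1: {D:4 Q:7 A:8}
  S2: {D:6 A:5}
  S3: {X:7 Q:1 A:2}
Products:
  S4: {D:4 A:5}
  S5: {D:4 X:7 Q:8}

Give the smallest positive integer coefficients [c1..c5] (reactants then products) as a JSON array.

D: 1·4+4·6+1·0 = 28 | 6·4+1·4 = 28
X: 1·0+4·0+1·7 = 7 | 6·0+1·7 = 7
Q: 1·7+4·0+1·1 = 8 | 6·0+1·8 = 8
A: 1·8+4·5+1·2 = 30 | 6·5+1·0 = 30
gcd(1,4,1,6,1) = 1

Coefficients: [1, 4, 1, 6, 1]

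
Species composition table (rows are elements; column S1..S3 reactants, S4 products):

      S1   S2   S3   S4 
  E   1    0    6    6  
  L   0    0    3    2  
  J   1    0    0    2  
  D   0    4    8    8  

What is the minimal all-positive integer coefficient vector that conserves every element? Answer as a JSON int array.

E: 6·1+2·0+2·6 = 18 | 3·6 = 18
L: 6·0+2·0+2·3 = 6 | 3·2 = 6
J: 6·1+2·0+2·0 = 6 | 3·2 = 6
D: 6·0+2·4+2·8 = 24 | 3·8 = 24
gcd(6,2,2,3) = 1

Coefficients: [6, 2, 2, 3]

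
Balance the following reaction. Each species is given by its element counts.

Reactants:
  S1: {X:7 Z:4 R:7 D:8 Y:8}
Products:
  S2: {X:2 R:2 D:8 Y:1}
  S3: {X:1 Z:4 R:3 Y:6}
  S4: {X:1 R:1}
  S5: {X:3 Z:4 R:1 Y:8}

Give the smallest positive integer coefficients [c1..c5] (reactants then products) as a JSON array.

Coefficients: [2, 2, 1, 6, 1]

X: 2·7 = 14 | 2·2+1·1+6·1+1·3 = 14
Z: 2·4 = 8 | 2·0+1·4+6·0+1·4 = 8
R: 2·7 = 14 | 2·2+1·3+6·1+1·1 = 14
D: 2·8 = 16 | 2·8+1·0+6·0+1·0 = 16
Y: 2·8 = 16 | 2·1+1·6+6·0+1·8 = 16
gcd(2,2,1,6,1) = 1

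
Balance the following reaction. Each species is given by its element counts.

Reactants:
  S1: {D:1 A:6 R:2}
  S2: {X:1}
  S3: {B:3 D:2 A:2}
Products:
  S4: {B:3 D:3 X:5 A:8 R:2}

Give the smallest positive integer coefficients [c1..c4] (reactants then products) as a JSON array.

Coefficients: [1, 5, 1, 1]

B: 1·0+5·0+1·3 = 3 | 1·3 = 3
D: 1·1+5·0+1·2 = 3 | 1·3 = 3
X: 1·0+5·1+1·0 = 5 | 1·5 = 5
A: 1·6+5·0+1·2 = 8 | 1·8 = 8
R: 1·2+5·0+1·0 = 2 | 1·2 = 2
gcd(1,5,1,1) = 1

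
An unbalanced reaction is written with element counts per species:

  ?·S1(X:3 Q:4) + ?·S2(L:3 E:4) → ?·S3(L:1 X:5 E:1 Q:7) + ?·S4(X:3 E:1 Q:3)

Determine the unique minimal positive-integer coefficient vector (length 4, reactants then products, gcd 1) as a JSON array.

L: 6·0+1·3 = 3 | 3·1+1·0 = 3
X: 6·3+1·0 = 18 | 3·5+1·3 = 18
E: 6·0+1·4 = 4 | 3·1+1·1 = 4
Q: 6·4+1·0 = 24 | 3·7+1·3 = 24
gcd(6,1,3,1) = 1

Coefficients: [6, 1, 3, 1]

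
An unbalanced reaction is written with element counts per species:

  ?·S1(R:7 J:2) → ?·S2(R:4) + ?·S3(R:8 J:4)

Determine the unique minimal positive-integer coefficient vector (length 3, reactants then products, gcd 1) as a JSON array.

R: 4·7 = 28 | 3·4+2·8 = 28
J: 4·2 = 8 | 3·0+2·4 = 8
gcd(4,3,2) = 1

Coefficients: [4, 3, 2]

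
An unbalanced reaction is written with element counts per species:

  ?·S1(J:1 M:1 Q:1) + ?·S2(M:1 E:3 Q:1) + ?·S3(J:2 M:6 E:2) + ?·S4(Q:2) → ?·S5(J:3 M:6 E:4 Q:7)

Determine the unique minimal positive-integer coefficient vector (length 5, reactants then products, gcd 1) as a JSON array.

J: 4·1+2·0+1·2+4·0 = 6 | 2·3 = 6
M: 4·1+2·1+1·6+4·0 = 12 | 2·6 = 12
E: 4·0+2·3+1·2+4·0 = 8 | 2·4 = 8
Q: 4·1+2·1+1·0+4·2 = 14 | 2·7 = 14
gcd(4,2,1,4,2) = 1

Coefficients: [4, 2, 1, 4, 2]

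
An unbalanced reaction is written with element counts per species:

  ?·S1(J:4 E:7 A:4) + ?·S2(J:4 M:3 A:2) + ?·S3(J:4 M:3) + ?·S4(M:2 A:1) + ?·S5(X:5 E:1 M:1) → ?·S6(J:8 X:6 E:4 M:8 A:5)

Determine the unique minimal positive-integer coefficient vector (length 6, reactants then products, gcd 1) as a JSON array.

Coefficients: [2, 6, 2, 5, 6, 5]

J: 2·4+6·4+2·4+5·0+6·0 = 40 | 5·8 = 40
X: 2·0+6·0+2·0+5·0+6·5 = 30 | 5·6 = 30
E: 2·7+6·0+2·0+5·0+6·1 = 20 | 5·4 = 20
M: 2·0+6·3+2·3+5·2+6·1 = 40 | 5·8 = 40
A: 2·4+6·2+2·0+5·1+6·0 = 25 | 5·5 = 25
gcd(2,6,2,5,6,5) = 1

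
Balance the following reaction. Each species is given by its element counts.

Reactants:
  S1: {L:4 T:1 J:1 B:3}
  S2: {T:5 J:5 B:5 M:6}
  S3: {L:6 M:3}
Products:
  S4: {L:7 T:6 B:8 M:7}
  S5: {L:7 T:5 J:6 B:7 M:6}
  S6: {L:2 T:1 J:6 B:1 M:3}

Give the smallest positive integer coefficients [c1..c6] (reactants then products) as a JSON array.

L: 6·4+6·0+4·6 = 48 | 3·7+3·7+3·2 = 48
T: 6·1+6·5+4·0 = 36 | 3·6+3·5+3·1 = 36
J: 6·1+6·5+4·0 = 36 | 3·0+3·6+3·6 = 36
B: 6·3+6·5+4·0 = 48 | 3·8+3·7+3·1 = 48
M: 6·0+6·6+4·3 = 48 | 3·7+3·6+3·3 = 48
gcd(6,6,4,3,3,3) = 1

Coefficients: [6, 6, 4, 3, 3, 3]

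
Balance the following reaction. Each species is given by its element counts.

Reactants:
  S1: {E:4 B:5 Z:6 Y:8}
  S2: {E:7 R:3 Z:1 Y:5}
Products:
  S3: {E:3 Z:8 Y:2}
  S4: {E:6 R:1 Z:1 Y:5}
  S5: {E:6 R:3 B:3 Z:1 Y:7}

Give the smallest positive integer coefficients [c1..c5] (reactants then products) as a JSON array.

E: 3·4+6·7 = 54 | 2·3+3·6+5·6 = 54
R: 3·0+6·3 = 18 | 2·0+3·1+5·3 = 18
B: 3·5+6·0 = 15 | 2·0+3·0+5·3 = 15
Z: 3·6+6·1 = 24 | 2·8+3·1+5·1 = 24
Y: 3·8+6·5 = 54 | 2·2+3·5+5·7 = 54
gcd(3,6,2,3,5) = 1

Coefficients: [3, 6, 2, 3, 5]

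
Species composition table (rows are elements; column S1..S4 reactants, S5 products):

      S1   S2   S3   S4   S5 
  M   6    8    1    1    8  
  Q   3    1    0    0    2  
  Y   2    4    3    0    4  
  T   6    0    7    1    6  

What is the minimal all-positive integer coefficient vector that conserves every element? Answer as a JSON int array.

Coefficients: [3, 3, 2, 4, 6]

M: 3·6+3·8+2·1+4·1 = 48 | 6·8 = 48
Q: 3·3+3·1+2·0+4·0 = 12 | 6·2 = 12
Y: 3·2+3·4+2·3+4·0 = 24 | 6·4 = 24
T: 3·6+3·0+2·7+4·1 = 36 | 6·6 = 36
gcd(3,3,2,4,6) = 1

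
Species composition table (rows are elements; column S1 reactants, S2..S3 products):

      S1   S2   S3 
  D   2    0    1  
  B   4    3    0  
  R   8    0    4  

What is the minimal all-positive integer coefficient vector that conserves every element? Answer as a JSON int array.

Coefficients: [3, 4, 6]

D: 3·2 = 6 | 4·0+6·1 = 6
B: 3·4 = 12 | 4·3+6·0 = 12
R: 3·8 = 24 | 4·0+6·4 = 24
gcd(3,4,6) = 1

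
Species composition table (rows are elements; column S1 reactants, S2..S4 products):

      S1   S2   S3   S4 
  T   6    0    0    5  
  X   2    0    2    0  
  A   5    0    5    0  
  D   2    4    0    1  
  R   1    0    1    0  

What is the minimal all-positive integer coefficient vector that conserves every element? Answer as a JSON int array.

T: 5·6 = 30 | 1·0+5·0+6·5 = 30
X: 5·2 = 10 | 1·0+5·2+6·0 = 10
A: 5·5 = 25 | 1·0+5·5+6·0 = 25
D: 5·2 = 10 | 1·4+5·0+6·1 = 10
R: 5·1 = 5 | 1·0+5·1+6·0 = 5
gcd(5,1,5,6) = 1

Coefficients: [5, 1, 5, 6]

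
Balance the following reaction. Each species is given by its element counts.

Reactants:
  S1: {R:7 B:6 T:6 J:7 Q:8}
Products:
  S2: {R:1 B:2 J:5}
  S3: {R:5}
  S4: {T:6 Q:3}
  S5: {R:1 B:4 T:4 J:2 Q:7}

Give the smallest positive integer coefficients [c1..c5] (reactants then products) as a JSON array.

R: 3·7 = 21 | 3·1+3·5+1·0+3·1 = 21
B: 3·6 = 18 | 3·2+3·0+1·0+3·4 = 18
T: 3·6 = 18 | 3·0+3·0+1·6+3·4 = 18
J: 3·7 = 21 | 3·5+3·0+1·0+3·2 = 21
Q: 3·8 = 24 | 3·0+3·0+1·3+3·7 = 24
gcd(3,3,3,1,3) = 1

Coefficients: [3, 3, 3, 1, 3]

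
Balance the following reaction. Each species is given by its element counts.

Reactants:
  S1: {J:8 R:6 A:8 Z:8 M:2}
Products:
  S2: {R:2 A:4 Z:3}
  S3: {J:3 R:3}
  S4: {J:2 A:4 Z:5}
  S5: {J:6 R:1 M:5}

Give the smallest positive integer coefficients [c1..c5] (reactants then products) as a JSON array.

Coefficients: [5, 5, 6, 5, 2]

J: 5·8 = 40 | 5·0+6·3+5·2+2·6 = 40
R: 5·6 = 30 | 5·2+6·3+5·0+2·1 = 30
A: 5·8 = 40 | 5·4+6·0+5·4+2·0 = 40
Z: 5·8 = 40 | 5·3+6·0+5·5+2·0 = 40
M: 5·2 = 10 | 5·0+6·0+5·0+2·5 = 10
gcd(5,5,6,5,2) = 1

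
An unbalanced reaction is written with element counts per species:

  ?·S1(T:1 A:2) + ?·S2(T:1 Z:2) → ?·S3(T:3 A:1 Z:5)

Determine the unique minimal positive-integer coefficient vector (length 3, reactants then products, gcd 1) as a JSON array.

T: 1·1+5·1 = 6 | 2·3 = 6
A: 1·2+5·0 = 2 | 2·1 = 2
Z: 1·0+5·2 = 10 | 2·5 = 10
gcd(1,5,2) = 1

Coefficients: [1, 5, 2]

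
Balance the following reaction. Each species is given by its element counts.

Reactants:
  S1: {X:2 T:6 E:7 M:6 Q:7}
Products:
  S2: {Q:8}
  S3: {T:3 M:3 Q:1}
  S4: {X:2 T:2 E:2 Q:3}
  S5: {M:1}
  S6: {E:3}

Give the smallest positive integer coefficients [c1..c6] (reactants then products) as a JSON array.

Coefficients: [3, 1, 4, 3, 6, 5]

X: 3·2 = 6 | 1·0+4·0+3·2+6·0+5·0 = 6
T: 3·6 = 18 | 1·0+4·3+3·2+6·0+5·0 = 18
E: 3·7 = 21 | 1·0+4·0+3·2+6·0+5·3 = 21
M: 3·6 = 18 | 1·0+4·3+3·0+6·1+5·0 = 18
Q: 3·7 = 21 | 1·8+4·1+3·3+6·0+5·0 = 21
gcd(3,1,4,3,6,5) = 1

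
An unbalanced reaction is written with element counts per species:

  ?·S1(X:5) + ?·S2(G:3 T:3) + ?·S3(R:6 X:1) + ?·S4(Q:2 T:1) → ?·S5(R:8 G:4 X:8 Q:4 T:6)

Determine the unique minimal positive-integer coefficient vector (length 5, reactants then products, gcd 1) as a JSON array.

R: 4·0+4·0+4·6+6·0 = 24 | 3·8 = 24
G: 4·0+4·3+4·0+6·0 = 12 | 3·4 = 12
X: 4·5+4·0+4·1+6·0 = 24 | 3·8 = 24
Q: 4·0+4·0+4·0+6·2 = 12 | 3·4 = 12
T: 4·0+4·3+4·0+6·1 = 18 | 3·6 = 18
gcd(4,4,4,6,3) = 1

Coefficients: [4, 4, 4, 6, 3]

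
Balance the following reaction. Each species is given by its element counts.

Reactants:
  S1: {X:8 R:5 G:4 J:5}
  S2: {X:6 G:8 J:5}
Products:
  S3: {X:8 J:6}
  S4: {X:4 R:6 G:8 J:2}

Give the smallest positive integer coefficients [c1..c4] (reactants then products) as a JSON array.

X: 6·8+2·6 = 60 | 5·8+5·4 = 60
R: 6·5+2·0 = 30 | 5·0+5·6 = 30
G: 6·4+2·8 = 40 | 5·0+5·8 = 40
J: 6·5+2·5 = 40 | 5·6+5·2 = 40
gcd(6,2,5,5) = 1

Coefficients: [6, 2, 5, 5]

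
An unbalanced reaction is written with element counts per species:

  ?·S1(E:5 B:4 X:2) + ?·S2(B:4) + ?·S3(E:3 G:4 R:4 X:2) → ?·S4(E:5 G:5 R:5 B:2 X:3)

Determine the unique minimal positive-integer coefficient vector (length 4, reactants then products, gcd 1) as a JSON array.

Coefficients: [1, 1, 5, 4]

E: 1·5+1·0+5·3 = 20 | 4·5 = 20
G: 1·0+1·0+5·4 = 20 | 4·5 = 20
R: 1·0+1·0+5·4 = 20 | 4·5 = 20
B: 1·4+1·4+5·0 = 8 | 4·2 = 8
X: 1·2+1·0+5·2 = 12 | 4·3 = 12
gcd(1,1,5,4) = 1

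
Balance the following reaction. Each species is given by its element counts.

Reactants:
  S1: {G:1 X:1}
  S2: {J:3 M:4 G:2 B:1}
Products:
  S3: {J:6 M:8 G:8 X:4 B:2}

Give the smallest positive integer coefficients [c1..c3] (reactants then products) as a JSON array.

J: 4·0+2·3 = 6 | 1·6 = 6
M: 4·0+2·4 = 8 | 1·8 = 8
G: 4·1+2·2 = 8 | 1·8 = 8
X: 4·1+2·0 = 4 | 1·4 = 4
B: 4·0+2·1 = 2 | 1·2 = 2
gcd(4,2,1) = 1

Coefficients: [4, 2, 1]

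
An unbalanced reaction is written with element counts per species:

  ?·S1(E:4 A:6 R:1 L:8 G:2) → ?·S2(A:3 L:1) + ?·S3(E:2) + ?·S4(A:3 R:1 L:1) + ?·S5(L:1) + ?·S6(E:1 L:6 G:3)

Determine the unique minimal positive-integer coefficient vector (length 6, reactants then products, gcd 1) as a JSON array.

Coefficients: [3, 3, 5, 3, 6, 2]

E: 3·4 = 12 | 3·0+5·2+3·0+6·0+2·1 = 12
A: 3·6 = 18 | 3·3+5·0+3·3+6·0+2·0 = 18
R: 3·1 = 3 | 3·0+5·0+3·1+6·0+2·0 = 3
L: 3·8 = 24 | 3·1+5·0+3·1+6·1+2·6 = 24
G: 3·2 = 6 | 3·0+5·0+3·0+6·0+2·3 = 6
gcd(3,3,5,3,6,2) = 1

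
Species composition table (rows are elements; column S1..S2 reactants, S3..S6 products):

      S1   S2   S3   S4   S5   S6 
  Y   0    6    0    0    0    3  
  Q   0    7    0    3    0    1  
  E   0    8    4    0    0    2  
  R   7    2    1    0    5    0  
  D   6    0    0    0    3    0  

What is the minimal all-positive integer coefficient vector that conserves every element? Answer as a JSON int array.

Coefficients: [1, 3, 3, 5, 2, 6]

Y: 1·0+3·6 = 18 | 3·0+5·0+2·0+6·3 = 18
Q: 1·0+3·7 = 21 | 3·0+5·3+2·0+6·1 = 21
E: 1·0+3·8 = 24 | 3·4+5·0+2·0+6·2 = 24
R: 1·7+3·2 = 13 | 3·1+5·0+2·5+6·0 = 13
D: 1·6+3·0 = 6 | 3·0+5·0+2·3+6·0 = 6
gcd(1,3,3,5,2,6) = 1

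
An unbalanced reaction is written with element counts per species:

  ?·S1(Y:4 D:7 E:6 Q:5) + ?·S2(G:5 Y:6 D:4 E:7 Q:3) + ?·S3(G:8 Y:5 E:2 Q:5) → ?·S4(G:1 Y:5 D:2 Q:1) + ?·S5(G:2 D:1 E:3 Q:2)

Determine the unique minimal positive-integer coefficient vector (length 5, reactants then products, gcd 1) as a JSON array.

G: 1·0+1·5+1·8 = 13 | 3·1+5·2 = 13
Y: 1·4+1·6+1·5 = 15 | 3·5+5·0 = 15
D: 1·7+1·4+1·0 = 11 | 3·2+5·1 = 11
E: 1·6+1·7+1·2 = 15 | 3·0+5·3 = 15
Q: 1·5+1·3+1·5 = 13 | 3·1+5·2 = 13
gcd(1,1,1,3,5) = 1

Coefficients: [1, 1, 1, 3, 5]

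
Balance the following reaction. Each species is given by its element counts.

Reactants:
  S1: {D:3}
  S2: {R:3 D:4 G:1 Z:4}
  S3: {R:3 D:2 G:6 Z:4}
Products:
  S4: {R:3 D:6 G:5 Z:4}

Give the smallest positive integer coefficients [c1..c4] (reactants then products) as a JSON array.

R: 6·0+1·3+4·3 = 15 | 5·3 = 15
D: 6·3+1·4+4·2 = 30 | 5·6 = 30
G: 6·0+1·1+4·6 = 25 | 5·5 = 25
Z: 6·0+1·4+4·4 = 20 | 5·4 = 20
gcd(6,1,4,5) = 1

Coefficients: [6, 1, 4, 5]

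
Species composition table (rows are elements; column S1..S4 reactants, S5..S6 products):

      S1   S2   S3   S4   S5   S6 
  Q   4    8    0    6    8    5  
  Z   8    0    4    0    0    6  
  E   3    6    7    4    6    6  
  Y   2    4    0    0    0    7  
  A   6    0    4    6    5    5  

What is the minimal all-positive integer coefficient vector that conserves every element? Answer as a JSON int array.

Coefficients: [1, 3, 1, 5, 6, 2]

Q: 1·4+3·8+1·0+5·6 = 58 | 6·8+2·5 = 58
Z: 1·8+3·0+1·4+5·0 = 12 | 6·0+2·6 = 12
E: 1·3+3·6+1·7+5·4 = 48 | 6·6+2·6 = 48
Y: 1·2+3·4+1·0+5·0 = 14 | 6·0+2·7 = 14
A: 1·6+3·0+1·4+5·6 = 40 | 6·5+2·5 = 40
gcd(1,3,1,5,6,2) = 1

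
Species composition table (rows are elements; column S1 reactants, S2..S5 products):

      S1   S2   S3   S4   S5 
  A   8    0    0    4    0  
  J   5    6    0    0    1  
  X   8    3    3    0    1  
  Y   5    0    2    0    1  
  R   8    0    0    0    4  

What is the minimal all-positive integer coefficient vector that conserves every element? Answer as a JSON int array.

A: 2·8 = 16 | 1·0+3·0+4·4+4·0 = 16
J: 2·5 = 10 | 1·6+3·0+4·0+4·1 = 10
X: 2·8 = 16 | 1·3+3·3+4·0+4·1 = 16
Y: 2·5 = 10 | 1·0+3·2+4·0+4·1 = 10
R: 2·8 = 16 | 1·0+3·0+4·0+4·4 = 16
gcd(2,1,3,4,4) = 1

Coefficients: [2, 1, 3, 4, 4]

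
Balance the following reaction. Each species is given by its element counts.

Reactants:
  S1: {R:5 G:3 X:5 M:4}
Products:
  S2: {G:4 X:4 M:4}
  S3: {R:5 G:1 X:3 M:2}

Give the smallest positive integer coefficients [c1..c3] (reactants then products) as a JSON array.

Coefficients: [2, 1, 2]

R: 2·5 = 10 | 1·0+2·5 = 10
G: 2·3 = 6 | 1·4+2·1 = 6
X: 2·5 = 10 | 1·4+2·3 = 10
M: 2·4 = 8 | 1·4+2·2 = 8
gcd(2,1,2) = 1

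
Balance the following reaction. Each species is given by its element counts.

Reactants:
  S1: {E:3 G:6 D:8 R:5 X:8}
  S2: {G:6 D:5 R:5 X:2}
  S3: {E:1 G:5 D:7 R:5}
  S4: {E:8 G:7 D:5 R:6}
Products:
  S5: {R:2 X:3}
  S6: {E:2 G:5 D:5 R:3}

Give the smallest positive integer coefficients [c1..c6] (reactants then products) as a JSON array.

E: 1·3+2·0+1·1+1·8 = 12 | 4·0+6·2 = 12
G: 1·6+2·6+1·5+1·7 = 30 | 4·0+6·5 = 30
D: 1·8+2·5+1·7+1·5 = 30 | 4·0+6·5 = 30
R: 1·5+2·5+1·5+1·6 = 26 | 4·2+6·3 = 26
X: 1·8+2·2+1·0+1·0 = 12 | 4·3+6·0 = 12
gcd(1,2,1,1,4,6) = 1

Coefficients: [1, 2, 1, 1, 4, 6]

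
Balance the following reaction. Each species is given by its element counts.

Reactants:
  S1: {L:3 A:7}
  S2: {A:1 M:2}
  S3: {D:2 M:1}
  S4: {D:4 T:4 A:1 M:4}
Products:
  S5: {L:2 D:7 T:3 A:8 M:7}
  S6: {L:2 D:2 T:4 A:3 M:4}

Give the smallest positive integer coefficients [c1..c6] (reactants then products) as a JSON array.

Coefficients: [4, 5, 6, 5, 4, 2]

L: 4·3+5·0+6·0+5·0 = 12 | 4·2+2·2 = 12
D: 4·0+5·0+6·2+5·4 = 32 | 4·7+2·2 = 32
T: 4·0+5·0+6·0+5·4 = 20 | 4·3+2·4 = 20
A: 4·7+5·1+6·0+5·1 = 38 | 4·8+2·3 = 38
M: 4·0+5·2+6·1+5·4 = 36 | 4·7+2·4 = 36
gcd(4,5,6,5,4,2) = 1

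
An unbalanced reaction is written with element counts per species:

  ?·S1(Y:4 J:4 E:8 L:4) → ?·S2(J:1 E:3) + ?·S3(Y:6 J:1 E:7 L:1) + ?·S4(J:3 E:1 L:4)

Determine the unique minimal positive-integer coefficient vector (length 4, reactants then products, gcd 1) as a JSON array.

Y: 6·4 = 24 | 5·0+4·6+5·0 = 24
J: 6·4 = 24 | 5·1+4·1+5·3 = 24
E: 6·8 = 48 | 5·3+4·7+5·1 = 48
L: 6·4 = 24 | 5·0+4·1+5·4 = 24
gcd(6,5,4,5) = 1

Coefficients: [6, 5, 4, 5]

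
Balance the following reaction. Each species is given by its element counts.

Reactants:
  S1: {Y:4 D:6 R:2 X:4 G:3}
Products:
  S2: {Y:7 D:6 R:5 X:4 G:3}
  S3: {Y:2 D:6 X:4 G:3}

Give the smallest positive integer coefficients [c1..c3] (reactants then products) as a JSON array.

Y: 5·4 = 20 | 2·7+3·2 = 20
D: 5·6 = 30 | 2·6+3·6 = 30
R: 5·2 = 10 | 2·5+3·0 = 10
X: 5·4 = 20 | 2·4+3·4 = 20
G: 5·3 = 15 | 2·3+3·3 = 15
gcd(5,2,3) = 1

Coefficients: [5, 2, 3]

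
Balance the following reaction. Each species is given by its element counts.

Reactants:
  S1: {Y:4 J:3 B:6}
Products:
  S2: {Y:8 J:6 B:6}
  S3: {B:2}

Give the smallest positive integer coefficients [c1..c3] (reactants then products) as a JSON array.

Y: 2·4 = 8 | 1·8+3·0 = 8
J: 2·3 = 6 | 1·6+3·0 = 6
B: 2·6 = 12 | 1·6+3·2 = 12
gcd(2,1,3) = 1

Coefficients: [2, 1, 3]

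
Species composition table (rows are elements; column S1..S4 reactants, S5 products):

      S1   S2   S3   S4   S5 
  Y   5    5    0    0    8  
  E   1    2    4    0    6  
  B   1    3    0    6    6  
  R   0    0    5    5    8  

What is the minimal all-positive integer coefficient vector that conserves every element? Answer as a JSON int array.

Y: 6·5+2·5+5·0+3·0 = 40 | 5·8 = 40
E: 6·1+2·2+5·4+3·0 = 30 | 5·6 = 30
B: 6·1+2·3+5·0+3·6 = 30 | 5·6 = 30
R: 6·0+2·0+5·5+3·5 = 40 | 5·8 = 40
gcd(6,2,5,3,5) = 1

Coefficients: [6, 2, 5, 3, 5]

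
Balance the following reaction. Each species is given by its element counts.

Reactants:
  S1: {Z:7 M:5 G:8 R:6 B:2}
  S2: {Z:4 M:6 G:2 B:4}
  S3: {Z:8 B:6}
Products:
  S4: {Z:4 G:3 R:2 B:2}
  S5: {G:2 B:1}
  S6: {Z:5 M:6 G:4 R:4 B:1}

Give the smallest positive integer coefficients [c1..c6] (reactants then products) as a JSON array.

Coefficients: [6, 1, 1, 6, 4, 6]

Z: 6·7+1·4+1·8 = 54 | 6·4+4·0+6·5 = 54
M: 6·5+1·6+1·0 = 36 | 6·0+4·0+6·6 = 36
G: 6·8+1·2+1·0 = 50 | 6·3+4·2+6·4 = 50
R: 6·6+1·0+1·0 = 36 | 6·2+4·0+6·4 = 36
B: 6·2+1·4+1·6 = 22 | 6·2+4·1+6·1 = 22
gcd(6,1,1,6,4,6) = 1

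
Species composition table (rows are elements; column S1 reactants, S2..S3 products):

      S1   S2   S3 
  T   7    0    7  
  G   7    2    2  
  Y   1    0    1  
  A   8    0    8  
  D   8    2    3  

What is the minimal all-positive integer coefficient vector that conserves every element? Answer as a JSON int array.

Coefficients: [2, 5, 2]

T: 2·7 = 14 | 5·0+2·7 = 14
G: 2·7 = 14 | 5·2+2·2 = 14
Y: 2·1 = 2 | 5·0+2·1 = 2
A: 2·8 = 16 | 5·0+2·8 = 16
D: 2·8 = 16 | 5·2+2·3 = 16
gcd(2,5,2) = 1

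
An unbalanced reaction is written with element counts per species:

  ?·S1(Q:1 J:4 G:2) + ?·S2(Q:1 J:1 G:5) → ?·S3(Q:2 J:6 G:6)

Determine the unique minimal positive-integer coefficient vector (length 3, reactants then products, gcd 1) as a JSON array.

Q: 4·1+2·1 = 6 | 3·2 = 6
J: 4·4+2·1 = 18 | 3·6 = 18
G: 4·2+2·5 = 18 | 3·6 = 18
gcd(4,2,3) = 1

Coefficients: [4, 2, 3]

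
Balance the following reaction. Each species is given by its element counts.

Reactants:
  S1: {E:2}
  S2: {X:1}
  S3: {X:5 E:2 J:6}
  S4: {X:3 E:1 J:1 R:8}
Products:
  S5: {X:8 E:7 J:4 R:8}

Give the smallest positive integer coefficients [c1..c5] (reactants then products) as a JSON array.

X: 5·0+5·1+1·5+2·3 = 16 | 2·8 = 16
E: 5·2+5·0+1·2+2·1 = 14 | 2·7 = 14
J: 5·0+5·0+1·6+2·1 = 8 | 2·4 = 8
R: 5·0+5·0+1·0+2·8 = 16 | 2·8 = 16
gcd(5,5,1,2,2) = 1

Coefficients: [5, 5, 1, 2, 2]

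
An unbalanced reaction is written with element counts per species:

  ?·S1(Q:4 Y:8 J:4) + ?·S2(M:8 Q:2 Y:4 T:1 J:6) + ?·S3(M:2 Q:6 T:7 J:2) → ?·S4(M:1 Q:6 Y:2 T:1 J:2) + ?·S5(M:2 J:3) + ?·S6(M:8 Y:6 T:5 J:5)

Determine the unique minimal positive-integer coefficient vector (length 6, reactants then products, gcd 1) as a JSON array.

Coefficients: [2, 5, 3, 6, 4, 4]

M: 2·0+5·8+3·2 = 46 | 6·1+4·2+4·8 = 46
Q: 2·4+5·2+3·6 = 36 | 6·6+4·0+4·0 = 36
Y: 2·8+5·4+3·0 = 36 | 6·2+4·0+4·6 = 36
T: 2·0+5·1+3·7 = 26 | 6·1+4·0+4·5 = 26
J: 2·4+5·6+3·2 = 44 | 6·2+4·3+4·5 = 44
gcd(2,5,3,6,4,4) = 1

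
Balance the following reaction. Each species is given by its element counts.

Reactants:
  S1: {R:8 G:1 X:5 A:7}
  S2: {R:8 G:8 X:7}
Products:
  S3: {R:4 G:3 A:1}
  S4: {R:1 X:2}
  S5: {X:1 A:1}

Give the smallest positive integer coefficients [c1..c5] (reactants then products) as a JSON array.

R: 1·8+1·8 = 16 | 3·4+4·1+4·0 = 16
G: 1·1+1·8 = 9 | 3·3+4·0+4·0 = 9
X: 1·5+1·7 = 12 | 3·0+4·2+4·1 = 12
A: 1·7+1·0 = 7 | 3·1+4·0+4·1 = 7
gcd(1,1,3,4,4) = 1

Coefficients: [1, 1, 3, 4, 4]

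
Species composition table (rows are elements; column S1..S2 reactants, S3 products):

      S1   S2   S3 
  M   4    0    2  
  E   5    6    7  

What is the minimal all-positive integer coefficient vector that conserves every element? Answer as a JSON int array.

Coefficients: [2, 3, 4]

M: 2·4+3·0 = 8 | 4·2 = 8
E: 2·5+3·6 = 28 | 4·7 = 28
gcd(2,3,4) = 1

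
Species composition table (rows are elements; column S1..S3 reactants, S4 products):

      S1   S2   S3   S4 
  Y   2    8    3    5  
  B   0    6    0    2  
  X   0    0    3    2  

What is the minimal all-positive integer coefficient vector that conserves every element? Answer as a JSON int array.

Coefficients: [1, 2, 4, 6]

Y: 1·2+2·8+4·3 = 30 | 6·5 = 30
B: 1·0+2·6+4·0 = 12 | 6·2 = 12
X: 1·0+2·0+4·3 = 12 | 6·2 = 12
gcd(1,2,4,6) = 1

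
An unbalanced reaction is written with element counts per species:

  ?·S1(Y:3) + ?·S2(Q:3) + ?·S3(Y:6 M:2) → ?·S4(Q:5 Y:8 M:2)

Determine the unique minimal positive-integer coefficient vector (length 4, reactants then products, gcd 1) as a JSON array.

Q: 2·0+5·3+3·0 = 15 | 3·5 = 15
Y: 2·3+5·0+3·6 = 24 | 3·8 = 24
M: 2·0+5·0+3·2 = 6 | 3·2 = 6
gcd(2,5,3,3) = 1

Coefficients: [2, 5, 3, 3]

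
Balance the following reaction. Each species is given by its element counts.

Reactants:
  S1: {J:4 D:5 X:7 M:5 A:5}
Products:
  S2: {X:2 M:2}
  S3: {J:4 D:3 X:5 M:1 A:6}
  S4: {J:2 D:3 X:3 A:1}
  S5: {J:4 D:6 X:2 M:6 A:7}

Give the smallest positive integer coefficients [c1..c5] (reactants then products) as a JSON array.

J: 3·4 = 12 | 4·0+1·4+2·2+1·4 = 12
D: 3·5 = 15 | 4·0+1·3+2·3+1·6 = 15
X: 3·7 = 21 | 4·2+1·5+2·3+1·2 = 21
M: 3·5 = 15 | 4·2+1·1+2·0+1·6 = 15
A: 3·5 = 15 | 4·0+1·6+2·1+1·7 = 15
gcd(3,4,1,2,1) = 1

Coefficients: [3, 4, 1, 2, 1]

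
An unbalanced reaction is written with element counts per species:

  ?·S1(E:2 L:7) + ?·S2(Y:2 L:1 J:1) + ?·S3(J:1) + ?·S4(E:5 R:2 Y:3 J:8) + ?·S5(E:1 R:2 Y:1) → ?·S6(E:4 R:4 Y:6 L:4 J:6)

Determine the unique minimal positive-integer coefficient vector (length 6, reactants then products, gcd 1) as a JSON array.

E: 1·2+5·0+5·0+1·5+5·1 = 12 | 3·4 = 12
R: 1·0+5·0+5·0+1·2+5·2 = 12 | 3·4 = 12
Y: 1·0+5·2+5·0+1·3+5·1 = 18 | 3·6 = 18
L: 1·7+5·1+5·0+1·0+5·0 = 12 | 3·4 = 12
J: 1·0+5·1+5·1+1·8+5·0 = 18 | 3·6 = 18
gcd(1,5,5,1,5,3) = 1

Coefficients: [1, 5, 5, 1, 5, 3]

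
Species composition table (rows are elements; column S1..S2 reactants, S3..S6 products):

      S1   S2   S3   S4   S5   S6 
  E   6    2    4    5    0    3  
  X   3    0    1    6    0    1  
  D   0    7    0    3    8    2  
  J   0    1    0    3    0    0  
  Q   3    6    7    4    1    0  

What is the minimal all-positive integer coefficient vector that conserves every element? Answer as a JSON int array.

E: 5·6+3·2 = 36 | 4·4+1·5+1·0+5·3 = 36
X: 5·3+3·0 = 15 | 4·1+1·6+1·0+5·1 = 15
D: 5·0+3·7 = 21 | 4·0+1·3+1·8+5·2 = 21
J: 5·0+3·1 = 3 | 4·0+1·3+1·0+5·0 = 3
Q: 5·3+3·6 = 33 | 4·7+1·4+1·1+5·0 = 33
gcd(5,3,4,1,1,5) = 1

Coefficients: [5, 3, 4, 1, 1, 5]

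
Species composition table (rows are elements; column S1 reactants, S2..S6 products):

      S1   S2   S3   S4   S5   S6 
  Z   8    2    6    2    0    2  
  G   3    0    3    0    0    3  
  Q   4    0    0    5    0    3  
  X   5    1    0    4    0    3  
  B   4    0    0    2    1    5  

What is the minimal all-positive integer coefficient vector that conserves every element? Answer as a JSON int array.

Z: 2·8 = 16 | 3·2+1·6+1·2+1·0+1·2 = 16
G: 2·3 = 6 | 3·0+1·3+1·0+1·0+1·3 = 6
Q: 2·4 = 8 | 3·0+1·0+1·5+1·0+1·3 = 8
X: 2·5 = 10 | 3·1+1·0+1·4+1·0+1·3 = 10
B: 2·4 = 8 | 3·0+1·0+1·2+1·1+1·5 = 8
gcd(2,3,1,1,1,1) = 1

Coefficients: [2, 3, 1, 1, 1, 1]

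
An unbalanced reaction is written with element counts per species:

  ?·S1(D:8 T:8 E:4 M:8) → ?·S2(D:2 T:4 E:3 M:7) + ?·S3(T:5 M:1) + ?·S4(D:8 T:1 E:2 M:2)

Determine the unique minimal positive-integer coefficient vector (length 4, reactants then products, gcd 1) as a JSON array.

Coefficients: [5, 4, 4, 4]

D: 5·8 = 40 | 4·2+4·0+4·8 = 40
T: 5·8 = 40 | 4·4+4·5+4·1 = 40
E: 5·4 = 20 | 4·3+4·0+4·2 = 20
M: 5·8 = 40 | 4·7+4·1+4·2 = 40
gcd(5,4,4,4) = 1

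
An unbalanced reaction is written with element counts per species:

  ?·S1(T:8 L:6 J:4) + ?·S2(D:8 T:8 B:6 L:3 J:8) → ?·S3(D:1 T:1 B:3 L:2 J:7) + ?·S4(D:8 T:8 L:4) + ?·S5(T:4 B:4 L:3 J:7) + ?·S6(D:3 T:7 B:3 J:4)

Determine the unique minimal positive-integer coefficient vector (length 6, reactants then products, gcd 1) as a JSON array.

D: 4·0+6·8 = 48 | 2·1+5·8+6·0+2·3 = 48
T: 4·8+6·8 = 80 | 2·1+5·8+6·4+2·7 = 80
B: 4·0+6·6 = 36 | 2·3+5·0+6·4+2·3 = 36
L: 4·6+6·3 = 42 | 2·2+5·4+6·3+2·0 = 42
J: 4·4+6·8 = 64 | 2·7+5·0+6·7+2·4 = 64
gcd(4,6,2,5,6,2) = 1

Coefficients: [4, 6, 2, 5, 6, 2]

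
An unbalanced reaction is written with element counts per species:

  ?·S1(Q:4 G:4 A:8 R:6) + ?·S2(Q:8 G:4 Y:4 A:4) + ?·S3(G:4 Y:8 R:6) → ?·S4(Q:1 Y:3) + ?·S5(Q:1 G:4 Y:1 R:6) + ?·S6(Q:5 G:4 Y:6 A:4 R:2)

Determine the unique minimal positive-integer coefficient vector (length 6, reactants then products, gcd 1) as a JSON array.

Coefficients: [1, 4, 4, 3, 3, 6]

Q: 1·4+4·8+4·0 = 36 | 3·1+3·1+6·5 = 36
G: 1·4+4·4+4·4 = 36 | 3·0+3·4+6·4 = 36
Y: 1·0+4·4+4·8 = 48 | 3·3+3·1+6·6 = 48
A: 1·8+4·4+4·0 = 24 | 3·0+3·0+6·4 = 24
R: 1·6+4·0+4·6 = 30 | 3·0+3·6+6·2 = 30
gcd(1,4,4,3,3,6) = 1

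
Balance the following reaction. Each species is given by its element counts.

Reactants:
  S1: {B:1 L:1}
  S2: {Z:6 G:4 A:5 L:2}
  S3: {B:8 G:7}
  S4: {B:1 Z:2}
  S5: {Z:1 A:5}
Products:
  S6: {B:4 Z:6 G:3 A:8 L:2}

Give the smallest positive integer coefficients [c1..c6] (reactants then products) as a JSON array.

B: 6·1+2·0+1·8+6·1+6·0 = 20 | 5·4 = 20
Z: 6·0+2·6+1·0+6·2+6·1 = 30 | 5·6 = 30
G: 6·0+2·4+1·7+6·0+6·0 = 15 | 5·3 = 15
A: 6·0+2·5+1·0+6·0+6·5 = 40 | 5·8 = 40
L: 6·1+2·2+1·0+6·0+6·0 = 10 | 5·2 = 10
gcd(6,2,1,6,6,5) = 1

Coefficients: [6, 2, 1, 6, 6, 5]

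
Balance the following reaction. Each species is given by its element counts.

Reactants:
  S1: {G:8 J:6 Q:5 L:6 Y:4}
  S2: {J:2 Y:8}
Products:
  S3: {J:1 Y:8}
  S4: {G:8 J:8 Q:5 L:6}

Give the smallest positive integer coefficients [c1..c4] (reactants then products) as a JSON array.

Coefficients: [2, 5, 6, 2]

G: 2·8+5·0 = 16 | 6·0+2·8 = 16
J: 2·6+5·2 = 22 | 6·1+2·8 = 22
Q: 2·5+5·0 = 10 | 6·0+2·5 = 10
L: 2·6+5·0 = 12 | 6·0+2·6 = 12
Y: 2·4+5·8 = 48 | 6·8+2·0 = 48
gcd(2,5,6,2) = 1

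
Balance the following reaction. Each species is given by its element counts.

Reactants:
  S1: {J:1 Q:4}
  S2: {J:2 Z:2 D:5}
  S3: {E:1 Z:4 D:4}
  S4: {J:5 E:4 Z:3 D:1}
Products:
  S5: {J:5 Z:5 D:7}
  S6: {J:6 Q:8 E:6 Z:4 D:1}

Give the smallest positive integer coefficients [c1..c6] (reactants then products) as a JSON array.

J: 6·1+1·2+2·0+4·5 = 28 | 2·5+3·6 = 28
Q: 6·4+1·0+2·0+4·0 = 24 | 2·0+3·8 = 24
E: 6·0+1·0+2·1+4·4 = 18 | 2·0+3·6 = 18
Z: 6·0+1·2+2·4+4·3 = 22 | 2·5+3·4 = 22
D: 6·0+1·5+2·4+4·1 = 17 | 2·7+3·1 = 17
gcd(6,1,2,4,2,3) = 1

Coefficients: [6, 1, 2, 4, 2, 3]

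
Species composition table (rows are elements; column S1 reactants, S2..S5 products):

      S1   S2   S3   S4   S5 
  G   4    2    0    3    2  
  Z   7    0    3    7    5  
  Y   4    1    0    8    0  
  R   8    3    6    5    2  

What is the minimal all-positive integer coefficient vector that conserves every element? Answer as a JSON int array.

Coefficients: [5, 4, 2, 2, 3]

G: 5·4 = 20 | 4·2+2·0+2·3+3·2 = 20
Z: 5·7 = 35 | 4·0+2·3+2·7+3·5 = 35
Y: 5·4 = 20 | 4·1+2·0+2·8+3·0 = 20
R: 5·8 = 40 | 4·3+2·6+2·5+3·2 = 40
gcd(5,4,2,2,3) = 1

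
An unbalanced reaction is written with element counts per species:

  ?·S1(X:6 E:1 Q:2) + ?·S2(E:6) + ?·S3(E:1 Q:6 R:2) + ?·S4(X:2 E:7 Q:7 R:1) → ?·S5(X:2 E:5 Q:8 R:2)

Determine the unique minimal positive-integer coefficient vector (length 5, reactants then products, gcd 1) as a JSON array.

Coefficients: [1, 1, 4, 2, 5]

X: 1·6+1·0+4·0+2·2 = 10 | 5·2 = 10
E: 1·1+1·6+4·1+2·7 = 25 | 5·5 = 25
Q: 1·2+1·0+4·6+2·7 = 40 | 5·8 = 40
R: 1·0+1·0+4·2+2·1 = 10 | 5·2 = 10
gcd(1,1,4,2,5) = 1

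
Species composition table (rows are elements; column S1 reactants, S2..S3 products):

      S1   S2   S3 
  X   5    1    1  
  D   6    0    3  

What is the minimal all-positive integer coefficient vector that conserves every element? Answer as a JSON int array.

Coefficients: [1, 3, 2]

X: 1·5 = 5 | 3·1+2·1 = 5
D: 1·6 = 6 | 3·0+2·3 = 6
gcd(1,3,2) = 1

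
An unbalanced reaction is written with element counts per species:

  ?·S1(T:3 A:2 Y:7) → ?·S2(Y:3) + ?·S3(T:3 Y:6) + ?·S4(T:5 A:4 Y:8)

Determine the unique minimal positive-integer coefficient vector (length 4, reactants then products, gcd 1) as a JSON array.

Coefficients: [6, 4, 1, 3]

T: 6·3 = 18 | 4·0+1·3+3·5 = 18
A: 6·2 = 12 | 4·0+1·0+3·4 = 12
Y: 6·7 = 42 | 4·3+1·6+3·8 = 42
gcd(6,4,1,3) = 1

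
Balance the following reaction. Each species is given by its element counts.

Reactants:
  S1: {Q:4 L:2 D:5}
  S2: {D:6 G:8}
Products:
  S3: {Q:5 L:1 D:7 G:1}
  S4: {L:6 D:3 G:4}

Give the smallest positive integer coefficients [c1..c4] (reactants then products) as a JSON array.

Q: 5·4+1·0 = 20 | 4·5+1·0 = 20
L: 5·2+1·0 = 10 | 4·1+1·6 = 10
D: 5·5+1·6 = 31 | 4·7+1·3 = 31
G: 5·0+1·8 = 8 | 4·1+1·4 = 8
gcd(5,1,4,1) = 1

Coefficients: [5, 1, 4, 1]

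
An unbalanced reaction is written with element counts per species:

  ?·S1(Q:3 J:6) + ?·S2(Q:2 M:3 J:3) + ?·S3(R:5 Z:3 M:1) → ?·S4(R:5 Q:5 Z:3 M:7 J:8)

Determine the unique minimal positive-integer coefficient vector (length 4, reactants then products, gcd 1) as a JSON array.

R: 1·0+6·0+3·5 = 15 | 3·5 = 15
Q: 1·3+6·2+3·0 = 15 | 3·5 = 15
Z: 1·0+6·0+3·3 = 9 | 3·3 = 9
M: 1·0+6·3+3·1 = 21 | 3·7 = 21
J: 1·6+6·3+3·0 = 24 | 3·8 = 24
gcd(1,6,3,3) = 1

Coefficients: [1, 6, 3, 3]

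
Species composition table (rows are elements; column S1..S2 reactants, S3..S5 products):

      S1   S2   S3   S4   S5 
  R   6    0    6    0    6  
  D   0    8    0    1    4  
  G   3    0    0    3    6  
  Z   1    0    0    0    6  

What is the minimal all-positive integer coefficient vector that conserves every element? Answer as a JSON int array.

Coefficients: [6, 1, 5, 4, 1]

R: 6·6+1·0 = 36 | 5·6+4·0+1·6 = 36
D: 6·0+1·8 = 8 | 5·0+4·1+1·4 = 8
G: 6·3+1·0 = 18 | 5·0+4·3+1·6 = 18
Z: 6·1+1·0 = 6 | 5·0+4·0+1·6 = 6
gcd(6,1,5,4,1) = 1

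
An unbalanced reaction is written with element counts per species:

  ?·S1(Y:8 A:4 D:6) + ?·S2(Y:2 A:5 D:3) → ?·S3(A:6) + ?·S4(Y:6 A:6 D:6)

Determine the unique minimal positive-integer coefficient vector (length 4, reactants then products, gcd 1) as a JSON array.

Y: 3·8+6·2 = 36 | 1·0+6·6 = 36
A: 3·4+6·5 = 42 | 1·6+6·6 = 42
D: 3·6+6·3 = 36 | 1·0+6·6 = 36
gcd(3,6,1,6) = 1

Coefficients: [3, 6, 1, 6]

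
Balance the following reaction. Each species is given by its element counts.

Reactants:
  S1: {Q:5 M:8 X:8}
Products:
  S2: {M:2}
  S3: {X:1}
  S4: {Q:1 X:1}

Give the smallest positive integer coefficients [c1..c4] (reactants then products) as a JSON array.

Coefficients: [1, 4, 3, 5]

Q: 1·5 = 5 | 4·0+3·0+5·1 = 5
M: 1·8 = 8 | 4·2+3·0+5·0 = 8
X: 1·8 = 8 | 4·0+3·1+5·1 = 8
gcd(1,4,3,5) = 1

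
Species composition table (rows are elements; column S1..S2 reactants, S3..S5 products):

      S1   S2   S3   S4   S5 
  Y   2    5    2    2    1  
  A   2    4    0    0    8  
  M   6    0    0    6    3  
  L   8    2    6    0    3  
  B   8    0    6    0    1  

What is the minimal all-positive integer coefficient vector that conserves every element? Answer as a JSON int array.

Coefficients: [4, 2, 5, 3, 2]

Y: 4·2+2·5 = 18 | 5·2+3·2+2·1 = 18
A: 4·2+2·4 = 16 | 5·0+3·0+2·8 = 16
M: 4·6+2·0 = 24 | 5·0+3·6+2·3 = 24
L: 4·8+2·2 = 36 | 5·6+3·0+2·3 = 36
B: 4·8+2·0 = 32 | 5·6+3·0+2·1 = 32
gcd(4,2,5,3,2) = 1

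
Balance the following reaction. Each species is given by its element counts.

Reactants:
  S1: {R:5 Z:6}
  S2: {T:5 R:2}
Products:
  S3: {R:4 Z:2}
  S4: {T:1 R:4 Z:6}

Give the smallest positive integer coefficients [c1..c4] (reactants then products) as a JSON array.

Coefficients: [6, 1, 3, 5]

T: 6·0+1·5 = 5 | 3·0+5·1 = 5
R: 6·5+1·2 = 32 | 3·4+5·4 = 32
Z: 6·6+1·0 = 36 | 3·2+5·6 = 36
gcd(6,1,3,5) = 1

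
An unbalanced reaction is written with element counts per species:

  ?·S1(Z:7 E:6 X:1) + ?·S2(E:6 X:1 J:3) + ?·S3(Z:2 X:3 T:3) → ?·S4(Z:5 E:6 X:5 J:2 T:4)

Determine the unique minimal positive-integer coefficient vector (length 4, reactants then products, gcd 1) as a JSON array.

Z: 1·7+2·0+4·2 = 15 | 3·5 = 15
E: 1·6+2·6+4·0 = 18 | 3·6 = 18
X: 1·1+2·1+4·3 = 15 | 3·5 = 15
J: 1·0+2·3+4·0 = 6 | 3·2 = 6
T: 1·0+2·0+4·3 = 12 | 3·4 = 12
gcd(1,2,4,3) = 1

Coefficients: [1, 2, 4, 3]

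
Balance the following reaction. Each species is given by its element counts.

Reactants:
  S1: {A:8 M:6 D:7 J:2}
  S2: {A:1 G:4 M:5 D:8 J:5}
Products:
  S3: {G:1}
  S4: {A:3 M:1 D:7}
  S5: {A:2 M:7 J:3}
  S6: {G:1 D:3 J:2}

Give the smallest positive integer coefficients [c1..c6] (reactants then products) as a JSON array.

A: 1·8+2·1 = 10 | 5·0+2·3+2·2+3·0 = 10
G: 1·0+2·4 = 8 | 5·1+2·0+2·0+3·1 = 8
M: 1·6+2·5 = 16 | 5·0+2·1+2·7+3·0 = 16
D: 1·7+2·8 = 23 | 5·0+2·7+2·0+3·3 = 23
J: 1·2+2·5 = 12 | 5·0+2·0+2·3+3·2 = 12
gcd(1,2,5,2,2,3) = 1

Coefficients: [1, 2, 5, 2, 2, 3]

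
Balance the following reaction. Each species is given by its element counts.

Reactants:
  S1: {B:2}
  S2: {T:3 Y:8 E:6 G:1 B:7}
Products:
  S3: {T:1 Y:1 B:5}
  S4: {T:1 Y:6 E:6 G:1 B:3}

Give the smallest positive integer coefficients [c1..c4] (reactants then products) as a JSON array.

T: 3·0+1·3 = 3 | 2·1+1·1 = 3
Y: 3·0+1·8 = 8 | 2·1+1·6 = 8
E: 3·0+1·6 = 6 | 2·0+1·6 = 6
G: 3·0+1·1 = 1 | 2·0+1·1 = 1
B: 3·2+1·7 = 13 | 2·5+1·3 = 13
gcd(3,1,2,1) = 1

Coefficients: [3, 1, 2, 1]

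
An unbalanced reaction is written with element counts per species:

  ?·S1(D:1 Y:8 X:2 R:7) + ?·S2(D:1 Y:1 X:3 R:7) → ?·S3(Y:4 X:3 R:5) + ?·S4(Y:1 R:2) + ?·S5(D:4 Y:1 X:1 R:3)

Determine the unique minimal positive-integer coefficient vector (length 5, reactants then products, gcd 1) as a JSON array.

Coefficients: [2, 2, 3, 5, 1]

D: 2·1+2·1 = 4 | 3·0+5·0+1·4 = 4
Y: 2·8+2·1 = 18 | 3·4+5·1+1·1 = 18
X: 2·2+2·3 = 10 | 3·3+5·0+1·1 = 10
R: 2·7+2·7 = 28 | 3·5+5·2+1·3 = 28
gcd(2,2,3,5,1) = 1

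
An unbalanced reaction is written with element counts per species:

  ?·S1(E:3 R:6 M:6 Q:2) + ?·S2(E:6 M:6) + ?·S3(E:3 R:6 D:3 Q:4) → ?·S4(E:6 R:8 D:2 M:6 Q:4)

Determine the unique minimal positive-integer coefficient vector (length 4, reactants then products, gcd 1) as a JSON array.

Coefficients: [2, 1, 2, 3]

E: 2·3+1·6+2·3 = 18 | 3·6 = 18
R: 2·6+1·0+2·6 = 24 | 3·8 = 24
D: 2·0+1·0+2·3 = 6 | 3·2 = 6
M: 2·6+1·6+2·0 = 18 | 3·6 = 18
Q: 2·2+1·0+2·4 = 12 | 3·4 = 12
gcd(2,1,2,3) = 1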